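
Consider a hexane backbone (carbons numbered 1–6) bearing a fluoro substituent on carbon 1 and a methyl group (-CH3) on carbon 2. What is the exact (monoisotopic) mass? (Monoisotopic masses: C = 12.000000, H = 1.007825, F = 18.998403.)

Atom tally by fragment:
  FCH2 → C:1 H:2 F:1
  CH(CH3) → C:2 H:4
  CH2 → C:1 H:2
  CH2 → C:1 H:2
  CH2 → C:1 H:2
  CH3 → C:1 H:3
Element totals:
  C: 7
  H: 15
  F: 1
Molecular formula: C7H15F.
  M = 7(12.0) + 15(1.007825) + 18.998403
    = 84.000000 + 15.117375 + 18.998403 = 118.115778

118.1158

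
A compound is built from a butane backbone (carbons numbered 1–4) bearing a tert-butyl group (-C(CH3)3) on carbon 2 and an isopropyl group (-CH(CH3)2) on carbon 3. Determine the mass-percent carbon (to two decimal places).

Atom tally by fragment:
  CH3 → C:1 H:3
  CH(C(CH3)3) → C:5 H:10
  CH(CH(CH3)2) → C:4 H:8
  CH3 → C:1 H:3
Element totals:
  C: 11
  H: 24
Molecular formula: C11H24.
Molar mass = 156.313 g/mol.
Mass from C: 11 × 12.011 = 132.121 g/mol.
%C = 132.121 / 156.313 × 100 = 84.52%.

84.52%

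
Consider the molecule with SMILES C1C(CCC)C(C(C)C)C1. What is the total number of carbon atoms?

10

Atom tally by fragment:
  cyclobutane ring core → C:4 H:8
  (− 2 ring H displaced by substituents)
  + CH2CH2CH3 → C:3 H:7
  + CH(CH3)2 → C:3 H:7
Element totals:
  C: 10
  H: 20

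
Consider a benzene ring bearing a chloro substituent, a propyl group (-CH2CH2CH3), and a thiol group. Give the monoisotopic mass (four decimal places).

186.0270

Atom tally by fragment:
  benzene ring core → C:6 H:6
  (− 3 ring H displaced by substituents)
  + Cl → Cl:1
  + CH2CH2CH3 → C:3 H:7
  + SH → S:1 H:1
Element totals:
  C: 9
  H: 11
  Cl: 1
  S: 1
Molecular formula: C9H11ClS.
  M = 9(12.0) + 11(1.007825) + 34.968853 + 31.972071
    = 108.000000 + 11.086075 + 34.968853 + 31.972071 = 186.026999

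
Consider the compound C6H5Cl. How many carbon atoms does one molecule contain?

6

Atom tally by fragment:
  benzene ring core → C:6 H:6
  (− 1 ring H displaced by substituents)
  + Cl → Cl:1
Element totals:
  C: 6
  H: 5
  Cl: 1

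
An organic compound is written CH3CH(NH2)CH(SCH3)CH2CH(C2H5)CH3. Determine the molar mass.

Atom tally by fragment:
  CH3 → C:1 H:3
  CH(NH2) → C:1 H:3 N:1
  CH(SCH3) → C:2 H:4 S:1
  CH2 → C:1 H:2
  CH(C2H5) → C:3 H:6
  CH3 → C:1 H:3
Element totals:
  C: 9
  H: 21
  N: 1
  S: 1
Molecular formula: C9H21NS.
  M = 9(12.011) + 21(1.008) + 14.007 + 32.06
    = 108.099 + 21.168 + 14.007 + 32.060 = 175.334

175.33 g/mol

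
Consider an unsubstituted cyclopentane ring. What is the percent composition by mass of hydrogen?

14.37%

Atom tally by fragment:
  cyclopentane ring core → C:5 H:10
Element totals:
  C: 5
  H: 10
Molecular formula: C5H10.
Molar mass = 70.135 g/mol.
Mass from H: 10 × 1.008 = 10.080 g/mol.
%H = 10.080 / 70.135 × 100 = 14.37%.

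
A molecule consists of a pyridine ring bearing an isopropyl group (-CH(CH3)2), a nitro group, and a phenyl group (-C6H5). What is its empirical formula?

C7H7NO

Atom tally by fragment:
  pyridine ring core → C:5 H:5 N:1
  (− 3 ring H displaced by substituents)
  + CH(CH3)2 → C:3 H:7
  + NO2 → N:1 O:2
  + C6H5 → C:6 H:5
Element totals:
  C: 14
  H: 14
  N: 2
  O: 2
Molecular formula: C14H14N2O2.
gcd of subscripts = 2; dividing each by 2:
  C: 14/2 = 7
  H: 14/2 = 7
  N: 2/2 = 1
  O: 2/2 = 1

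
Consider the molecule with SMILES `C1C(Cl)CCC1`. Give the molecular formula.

C5H9Cl

Atom tally by fragment:
  cyclopentane ring core → C:5 H:10
  (− 1 ring H displaced by substituents)
  + Cl → Cl:1
Element totals:
  C: 5
  H: 9
  Cl: 1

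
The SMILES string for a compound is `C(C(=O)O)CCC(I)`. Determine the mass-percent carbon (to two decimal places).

Atom tally by fragment:
  HOOCCH2 → C:2 H:3 O:2
  CH2 → C:1 H:2
  CH2 → C:1 H:2
  CH2I → C:1 H:2 I:1
Element totals:
  C: 5
  H: 9
  I: 1
  O: 2
Molecular formula: C5H9IO2.
Molar mass = 228.029 g/mol.
Mass from C: 5 × 12.011 = 60.055 g/mol.
%C = 60.055 / 228.029 × 100 = 26.34%.

26.34%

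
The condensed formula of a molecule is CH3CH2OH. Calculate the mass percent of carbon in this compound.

Atom tally by fragment:
  CH3 → C:1 H:3
  CH2OH → C:1 H:3 O:1
Element totals:
  C: 2
  H: 6
  O: 1
Molecular formula: C2H6O.
Molar mass = 46.069 g/mol.
Mass from C: 2 × 12.011 = 24.022 g/mol.
%C = 24.022 / 46.069 × 100 = 52.14%.

52.14%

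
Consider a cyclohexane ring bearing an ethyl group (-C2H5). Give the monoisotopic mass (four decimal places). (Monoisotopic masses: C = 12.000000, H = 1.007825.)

112.1252

Atom tally by fragment:
  cyclohexane ring core → C:6 H:12
  (− 1 ring H displaced by substituents)
  + C2H5 → C:2 H:5
Element totals:
  C: 8
  H: 16
Molecular formula: C8H16.
  M = 8(12.0) + 16(1.007825)
    = 96.000000 + 16.125200 = 112.125200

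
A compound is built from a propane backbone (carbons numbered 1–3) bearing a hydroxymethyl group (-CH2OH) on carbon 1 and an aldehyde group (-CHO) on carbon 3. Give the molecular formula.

Atom tally by fragment:
  HOCH2CH2 → C:2 H:5 O:1
  CH2 → C:1 H:2
  CH2CHO → C:2 H:3 O:1
Element totals:
  C: 5
  H: 10
  O: 2

C5H10O2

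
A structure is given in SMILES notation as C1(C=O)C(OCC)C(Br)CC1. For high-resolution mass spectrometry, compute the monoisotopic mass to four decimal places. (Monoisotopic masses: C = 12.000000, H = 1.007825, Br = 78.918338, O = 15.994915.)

220.0099

Atom tally by fragment:
  cyclopentane ring core → C:5 H:10
  (− 3 ring H displaced by substituents)
  + CHO → C:1 H:1 O:1
  + OC2H5 → C:2 H:5 O:1
  + Br → Br:1
Element totals:
  C: 8
  H: 13
  Br: 1
  O: 2
Molecular formula: C8H13BrO2.
  M = 8(12.0) + 13(1.007825) + 78.918338 + 2(15.994915)
    = 96.000000 + 13.101725 + 78.918338 + 31.989830 = 220.009893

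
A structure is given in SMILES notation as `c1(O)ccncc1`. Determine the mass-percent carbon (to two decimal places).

63.15%

Atom tally by fragment:
  pyridine ring core → C:5 H:5 N:1
  (− 1 ring H displaced by substituents)
  + OH → O:1 H:1
Element totals:
  C: 5
  H: 5
  N: 1
  O: 1
Molecular formula: C5H5NO.
Molar mass = 95.101 g/mol.
Mass from C: 5 × 12.011 = 60.055 g/mol.
%C = 60.055 / 95.101 × 100 = 63.15%.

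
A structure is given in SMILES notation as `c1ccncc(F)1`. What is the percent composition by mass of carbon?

Atom tally by fragment:
  pyridine ring core → C:5 H:5 N:1
  (− 1 ring H displaced by substituents)
  + F → F:1
Element totals:
  C: 5
  H: 4
  F: 1
  N: 1
Molecular formula: C5H4FN.
Molar mass = 97.092 g/mol.
Mass from C: 5 × 12.011 = 60.055 g/mol.
%C = 60.055 / 97.092 × 100 = 61.85%.

61.85%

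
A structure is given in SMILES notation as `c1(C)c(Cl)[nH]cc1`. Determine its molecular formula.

Atom tally by fragment:
  pyrrole ring core → C:4 H:5 N:1
  (− 2 ring H displaced by substituents)
  + CH3 → C:1 H:3
  + Cl → Cl:1
Element totals:
  C: 5
  H: 6
  Cl: 1
  N: 1

C5H6ClN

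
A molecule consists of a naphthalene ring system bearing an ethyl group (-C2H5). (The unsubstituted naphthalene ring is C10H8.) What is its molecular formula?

Atom tally by fragment:
  naphthalene ring system core → C:10 H:8
  (− 1 ring H displaced by substituents)
  + C2H5 → C:2 H:5
Element totals:
  C: 12
  H: 12

C12H12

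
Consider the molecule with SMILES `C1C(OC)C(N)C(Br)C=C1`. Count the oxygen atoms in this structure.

1

Atom tally by fragment:
  cyclohexene ring core → C:6 H:10
  (− 3 ring H displaced by substituents)
  + OCH3 → C:1 H:3 O:1
  + NH2 → N:1 H:2
  + Br → Br:1
Element totals:
  C: 7
  H: 12
  Br: 1
  N: 1
  O: 1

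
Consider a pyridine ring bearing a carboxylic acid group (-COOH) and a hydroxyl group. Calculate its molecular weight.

Atom tally by fragment:
  pyridine ring core → C:5 H:5 N:1
  (− 2 ring H displaced by substituents)
  + COOH → C:1 H:1 O:2
  + OH → O:1 H:1
Element totals:
  C: 6
  H: 5
  N: 1
  O: 3
Molecular formula: C6H5NO3.
  M = 6(12.011) + 5(1.008) + 14.007 + 3(15.999)
    = 72.066 + 5.040 + 14.007 + 47.997 = 139.110

139.11 g/mol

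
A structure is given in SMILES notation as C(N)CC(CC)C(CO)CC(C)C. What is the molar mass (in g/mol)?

187.33 g/mol

Atom tally by fragment:
  H2NCH2 → C:1 H:4 N:1
  CH2 → C:1 H:2
  CH(C2H5) → C:3 H:6
  CH(CH2OH) → C:2 H:4 O:1
  CH2 → C:1 H:2
  CH(CH3) → C:2 H:4
  CH3 → C:1 H:3
Element totals:
  C: 11
  H: 25
  N: 1
  O: 1
Molecular formula: C11H25NO.
  M = 11(12.011) + 25(1.008) + 14.007 + 15.999
    = 132.121 + 25.200 + 14.007 + 15.999 = 187.327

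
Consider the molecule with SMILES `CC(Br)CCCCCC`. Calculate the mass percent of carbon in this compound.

Atom tally by fragment:
  CH3 → C:1 H:3
  CH(Br) → C:1 H:1 Br:1
  CH2 → C:1 H:2
  CH2 → C:1 H:2
  CH2 → C:1 H:2
  CH2 → C:1 H:2
  CH2 → C:1 H:2
  CH3 → C:1 H:3
Element totals:
  C: 8
  H: 17
  Br: 1
Molecular formula: C8H17Br.
Molar mass = 193.128 g/mol.
Mass from C: 8 × 12.011 = 96.088 g/mol.
%C = 96.088 / 193.128 × 100 = 49.75%.

49.75%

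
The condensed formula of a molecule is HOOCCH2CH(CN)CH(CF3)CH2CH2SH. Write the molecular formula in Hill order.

Atom tally by fragment:
  HOOCCH2 → C:2 H:3 O:2
  CH(CN) → C:2 H:1 N:1
  CH(CF3) → C:2 H:1 F:3
  CH2 → C:1 H:2
  CH2SH → C:1 H:3 S:1
Element totals:
  C: 8
  H: 10
  F: 3
  N: 1
  O: 2
  S: 1

C8H10F3NO2S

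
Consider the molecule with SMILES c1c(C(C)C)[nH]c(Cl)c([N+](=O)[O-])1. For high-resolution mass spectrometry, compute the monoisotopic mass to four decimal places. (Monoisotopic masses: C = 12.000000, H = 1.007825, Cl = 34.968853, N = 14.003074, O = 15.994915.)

Atom tally by fragment:
  pyrrole ring core → C:4 H:5 N:1
  (− 3 ring H displaced by substituents)
  + CH(CH3)2 → C:3 H:7
  + Cl → Cl:1
  + NO2 → N:1 O:2
Element totals:
  C: 7
  H: 9
  Cl: 1
  N: 2
  O: 2
Molecular formula: C7H9ClN2O2.
  M = 7(12.0) + 9(1.007825) + 34.968853 + 2(14.003074) + 2(15.994915)
    = 84.000000 + 9.070425 + 34.968853 + 28.006148 + 31.989830 = 188.035256

188.0353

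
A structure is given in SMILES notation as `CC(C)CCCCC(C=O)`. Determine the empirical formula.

C9H18O

Atom tally by fragment:
  CH3 → C:1 H:3
  CH(CH3) → C:2 H:4
  CH2 → C:1 H:2
  CH2 → C:1 H:2
  CH2 → C:1 H:2
  CH2 → C:1 H:2
  CH2CHO → C:2 H:3 O:1
Element totals:
  C: 9
  H: 18
  O: 1
Molecular formula: C9H18O.
gcd of subscripts (9, 18, 1) = 1, so the empirical formula equals the molecular formula.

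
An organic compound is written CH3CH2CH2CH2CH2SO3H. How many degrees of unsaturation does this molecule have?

0

Element totals:
  C: 5
  H: 12
  O: 3
  S: 1
Molecular formula: C5H12O3S.
DoU = (2C + 2 + N − H − X) / 2 = (2·5 + 2 + 0 − 12 − 0) / 2 = 0.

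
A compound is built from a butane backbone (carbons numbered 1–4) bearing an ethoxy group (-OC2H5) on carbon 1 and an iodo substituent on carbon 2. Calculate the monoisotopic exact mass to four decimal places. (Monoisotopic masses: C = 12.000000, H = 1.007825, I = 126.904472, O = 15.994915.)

228.0011

Atom tally by fragment:
  C2H5OCH2 → C:3 H:7 O:1
  CH(I) → C:1 H:1 I:1
  CH2 → C:1 H:2
  CH3 → C:1 H:3
Element totals:
  C: 6
  H: 13
  I: 1
  O: 1
Molecular formula: C6H13IO.
  M = 6(12.0) + 13(1.007825) + 126.904472 + 15.994915
    = 72.000000 + 13.101725 + 126.904472 + 15.994915 = 228.001112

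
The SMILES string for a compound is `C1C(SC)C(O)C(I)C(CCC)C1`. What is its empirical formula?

C10H19IOS

Atom tally by fragment:
  cyclohexane ring core → C:6 H:12
  (− 4 ring H displaced by substituents)
  + SCH3 → C:1 H:3 S:1
  + OH → O:1 H:1
  + I → I:1
  + CH2CH2CH3 → C:3 H:7
Element totals:
  C: 10
  H: 19
  I: 1
  O: 1
  S: 1
Molecular formula: C10H19IOS.
gcd of subscripts (10, 19, 1, 1, 1) = 1, so the empirical formula equals the molecular formula.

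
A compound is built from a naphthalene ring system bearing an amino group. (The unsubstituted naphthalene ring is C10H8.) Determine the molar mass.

Atom tally by fragment:
  naphthalene ring system core → C:10 H:8
  (− 1 ring H displaced by substituents)
  + NH2 → N:1 H:2
Element totals:
  C: 10
  H: 9
  N: 1
Molecular formula: C10H9N.
  M = 10(12.011) + 9(1.008) + 14.007
    = 120.110 + 9.072 + 14.007 = 143.189

143.19 g/mol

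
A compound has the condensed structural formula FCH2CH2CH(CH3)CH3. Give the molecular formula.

Atom tally by fragment:
  FCH2 → C:1 H:2 F:1
  CH2 → C:1 H:2
  CH(CH3) → C:2 H:4
  CH3 → C:1 H:3
Element totals:
  C: 5
  H: 11
  F: 1

C5H11F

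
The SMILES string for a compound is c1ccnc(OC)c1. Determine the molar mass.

Atom tally by fragment:
  pyridine ring core → C:5 H:5 N:1
  (− 1 ring H displaced by substituents)
  + OCH3 → C:1 H:3 O:1
Element totals:
  C: 6
  H: 7
  N: 1
  O: 1
Molecular formula: C6H7NO.
  M = 6(12.011) + 7(1.008) + 14.007 + 15.999
    = 72.066 + 7.056 + 14.007 + 15.999 = 109.128

109.13 g/mol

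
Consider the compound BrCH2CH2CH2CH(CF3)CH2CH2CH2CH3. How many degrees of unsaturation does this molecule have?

Atom tally by fragment:
  BrCH2 → C:1 H:2 Br:1
  CH2 → C:1 H:2
  CH2 → C:1 H:2
  CH(CF3) → C:2 H:1 F:3
  CH2 → C:1 H:2
  CH2 → C:1 H:2
  CH2 → C:1 H:2
  CH3 → C:1 H:3
Element totals:
  C: 9
  H: 16
  Br: 1
  F: 3
Molecular formula: C9H16BrF3.
DoU = (2C + 2 + N − H − X) / 2 = (2·9 + 2 + 0 − 16 − 4) / 2 = 0.

0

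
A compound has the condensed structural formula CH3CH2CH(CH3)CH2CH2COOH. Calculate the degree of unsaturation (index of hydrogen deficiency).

1

Element totals:
  C: 7
  H: 14
  O: 2
Molecular formula: C7H14O2.
DoU = (2C + 2 + N − H − X) / 2 = (2·7 + 2 + 0 − 14 − 0) / 2 = 1.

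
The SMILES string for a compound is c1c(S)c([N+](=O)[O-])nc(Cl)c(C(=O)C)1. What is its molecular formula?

C7H5ClN2O3S

Atom tally by fragment:
  pyridine ring core → C:5 H:5 N:1
  (− 4 ring H displaced by substituents)
  + SH → S:1 H:1
  + NO2 → N:1 O:2
  + Cl → Cl:1
  + COCH3 → C:2 H:3 O:1
Element totals:
  C: 7
  H: 5
  Cl: 1
  N: 2
  O: 3
  S: 1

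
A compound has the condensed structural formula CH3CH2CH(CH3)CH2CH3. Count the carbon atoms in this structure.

6

Atom tally by fragment:
  CH3 → C:1 H:3
  CH2 → C:1 H:2
  CH(CH3) → C:2 H:4
  CH2 → C:1 H:2
  CH3 → C:1 H:3
Element totals:
  C: 6
  H: 14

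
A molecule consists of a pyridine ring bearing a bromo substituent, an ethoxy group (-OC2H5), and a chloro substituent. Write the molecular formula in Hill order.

Atom tally by fragment:
  pyridine ring core → C:5 H:5 N:1
  (− 3 ring H displaced by substituents)
  + Br → Br:1
  + OC2H5 → C:2 H:5 O:1
  + Cl → Cl:1
Element totals:
  C: 7
  H: 7
  Br: 1
  Cl: 1
  N: 1
  O: 1

C7H7BrClNO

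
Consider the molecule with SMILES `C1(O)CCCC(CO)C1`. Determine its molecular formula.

C7H14O2

Atom tally by fragment:
  cyclohexane ring core → C:6 H:12
  (− 2 ring H displaced by substituents)
  + OH → O:1 H:1
  + CH2OH → C:1 H:3 O:1
Element totals:
  C: 7
  H: 14
  O: 2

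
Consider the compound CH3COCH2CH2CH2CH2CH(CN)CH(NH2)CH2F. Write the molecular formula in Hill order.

C10H17FN2O

Atom tally by fragment:
  CH3COCH2 → C:3 H:5 O:1
  CH2 → C:1 H:2
  CH2 → C:1 H:2
  CH2 → C:1 H:2
  CH(CN) → C:2 H:1 N:1
  CH(NH2) → C:1 H:3 N:1
  CH2F → C:1 H:2 F:1
Element totals:
  C: 10
  H: 17
  F: 1
  N: 2
  O: 1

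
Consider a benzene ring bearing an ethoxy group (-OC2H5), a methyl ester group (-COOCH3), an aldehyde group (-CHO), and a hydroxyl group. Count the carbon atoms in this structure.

Atom tally by fragment:
  benzene ring core → C:6 H:6
  (− 4 ring H displaced by substituents)
  + OC2H5 → C:2 H:5 O:1
  + COOCH3 → C:2 H:3 O:2
  + CHO → C:1 H:1 O:1
  + OH → O:1 H:1
Element totals:
  C: 11
  H: 12
  O: 5

11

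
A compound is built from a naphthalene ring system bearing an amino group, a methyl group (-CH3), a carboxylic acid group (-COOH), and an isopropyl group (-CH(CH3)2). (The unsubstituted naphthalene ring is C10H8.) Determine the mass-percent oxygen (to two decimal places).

13.15%

Atom tally by fragment:
  naphthalene ring system core → C:10 H:8
  (− 4 ring H displaced by substituents)
  + NH2 → N:1 H:2
  + CH3 → C:1 H:3
  + COOH → C:1 H:1 O:2
  + CH(CH3)2 → C:3 H:7
Element totals:
  C: 15
  H: 17
  N: 1
  O: 2
Molecular formula: C15H17NO2.
Molar mass = 243.306 g/mol.
Mass from O: 2 × 15.999 = 31.998 g/mol.
%O = 31.998 / 243.306 × 100 = 13.15%.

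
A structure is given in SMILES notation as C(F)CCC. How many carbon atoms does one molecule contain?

4

Atom tally by fragment:
  FCH2 → C:1 H:2 F:1
  CH2 → C:1 H:2
  CH2 → C:1 H:2
  CH3 → C:1 H:3
Element totals:
  C: 4
  H: 9
  F: 1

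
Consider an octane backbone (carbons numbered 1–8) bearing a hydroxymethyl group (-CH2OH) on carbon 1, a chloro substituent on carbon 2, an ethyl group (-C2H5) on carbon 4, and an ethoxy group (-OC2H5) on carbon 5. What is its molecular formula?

Atom tally by fragment:
  HOCH2CH2 → C:2 H:5 O:1
  CH(Cl) → C:1 H:1 Cl:1
  CH2 → C:1 H:2
  CH(C2H5) → C:3 H:6
  CH(OC2H5) → C:3 H:6 O:1
  CH2 → C:1 H:2
  CH2 → C:1 H:2
  CH3 → C:1 H:3
Element totals:
  C: 13
  H: 27
  Cl: 1
  O: 2

C13H27ClO2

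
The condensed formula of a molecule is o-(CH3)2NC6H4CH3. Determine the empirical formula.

Atom tally by fragment:
  benzene ring core → C:6 H:6
  (− 2 ring H displaced by substituents)
  + N(CH3)2 → N:1 C:2 H:6
  + CH3 → C:1 H:3
Element totals:
  C: 9
  H: 13
  N: 1
Molecular formula: C9H13N.
gcd of subscripts (9, 13, 1) = 1, so the empirical formula equals the molecular formula.

C9H13N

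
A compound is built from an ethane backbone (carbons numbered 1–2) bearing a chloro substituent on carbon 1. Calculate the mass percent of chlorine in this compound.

Atom tally by fragment:
  ClCH2 → C:1 H:2 Cl:1
  CH3 → C:1 H:3
Element totals:
  C: 2
  H: 5
  Cl: 1
Molecular formula: C2H5Cl.
Molar mass = 64.512 g/mol.
Mass from Cl: 1 × 35.45 = 35.450 g/mol.
%Cl = 35.450 / 64.512 × 100 = 54.95%.

54.95%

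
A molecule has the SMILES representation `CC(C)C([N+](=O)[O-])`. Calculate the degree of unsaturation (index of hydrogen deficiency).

1

Atom tally by fragment:
  CH3 → C:1 H:3
  CH(CH3) → C:2 H:4
  CH2NO2 → C:1 H:2 N:1 O:2
Element totals:
  C: 4
  H: 9
  N: 1
  O: 2
Molecular formula: C4H9NO2.
DoU = (2C + 2 + N − H − X) / 2 = (2·4 + 2 + 1 − 9 − 0) / 2 = 1.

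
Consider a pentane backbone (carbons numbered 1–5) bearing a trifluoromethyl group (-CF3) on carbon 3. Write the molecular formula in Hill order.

C6H11F3

Atom tally by fragment:
  CH3 → C:1 H:3
  CH2 → C:1 H:2
  CH(CF3) → C:2 H:1 F:3
  CH2 → C:1 H:2
  CH3 → C:1 H:3
Element totals:
  C: 6
  H: 11
  F: 3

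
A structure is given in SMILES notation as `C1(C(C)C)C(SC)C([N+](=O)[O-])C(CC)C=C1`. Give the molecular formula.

Atom tally by fragment:
  cyclohexene ring core → C:6 H:10
  (− 4 ring H displaced by substituents)
  + CH(CH3)2 → C:3 H:7
  + SCH3 → C:1 H:3 S:1
  + NO2 → N:1 O:2
  + C2H5 → C:2 H:5
Element totals:
  C: 12
  H: 21
  N: 1
  O: 2
  S: 1

C12H21NO2S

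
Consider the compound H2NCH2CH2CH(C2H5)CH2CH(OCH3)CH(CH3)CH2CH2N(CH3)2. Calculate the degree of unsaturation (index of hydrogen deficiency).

0

Atom tally by fragment:
  H2NCH2 → C:1 H:4 N:1
  CH2 → C:1 H:2
  CH(C2H5) → C:3 H:6
  CH2 → C:1 H:2
  CH(OCH3) → C:2 H:4 O:1
  CH(CH3) → C:2 H:4
  CH2 → C:1 H:2
  CH2N(CH3)2 → C:3 H:8 N:1
Element totals:
  C: 14
  H: 32
  N: 2
  O: 1
Molecular formula: C14H32N2O.
DoU = (2C + 2 + N − H − X) / 2 = (2·14 + 2 + 2 − 32 − 0) / 2 = 0.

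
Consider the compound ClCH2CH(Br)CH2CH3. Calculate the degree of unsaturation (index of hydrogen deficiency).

Atom tally by fragment:
  ClCH2 → C:1 H:2 Cl:1
  CH(Br) → C:1 H:1 Br:1
  CH2 → C:1 H:2
  CH3 → C:1 H:3
Element totals:
  C: 4
  H: 8
  Br: 1
  Cl: 1
Molecular formula: C4H8BrCl.
DoU = (2C + 2 + N − H − X) / 2 = (2·4 + 2 + 0 − 8 − 2) / 2 = 0.

0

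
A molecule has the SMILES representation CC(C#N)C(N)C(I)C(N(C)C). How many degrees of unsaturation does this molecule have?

Atom tally by fragment:
  CH3 → C:1 H:3
  CH(CN) → C:2 H:1 N:1
  CH(NH2) → C:1 H:3 N:1
  CH(I) → C:1 H:1 I:1
  CH2N(CH3)2 → C:3 H:8 N:1
Element totals:
  C: 8
  H: 16
  I: 1
  N: 3
Molecular formula: C8H16IN3.
DoU = (2C + 2 + N − H − X) / 2 = (2·8 + 2 + 3 − 16 − 1) / 2 = 2.

2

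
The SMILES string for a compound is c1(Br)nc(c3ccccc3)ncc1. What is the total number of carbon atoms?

Atom tally by fragment:
  pyrimidine ring core → C:4 H:4 N:2
  (− 2 ring H displaced by substituents)
  + Br → Br:1
  + C6H5 → C:6 H:5
Element totals:
  C: 10
  H: 7
  Br: 1
  N: 2

10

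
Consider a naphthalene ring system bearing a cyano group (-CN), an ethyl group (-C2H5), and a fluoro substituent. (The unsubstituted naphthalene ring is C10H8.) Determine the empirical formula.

C13H10FN

Atom tally by fragment:
  naphthalene ring system core → C:10 H:8
  (− 3 ring H displaced by substituents)
  + CN → C:1 N:1
  + C2H5 → C:2 H:5
  + F → F:1
Element totals:
  C: 13
  H: 10
  F: 1
  N: 1
Molecular formula: C13H10FN.
gcd of subscripts (13, 1, 10, 1) = 1, so the empirical formula equals the molecular formula.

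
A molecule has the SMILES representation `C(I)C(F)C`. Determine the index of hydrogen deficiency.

Atom tally by fragment:
  ICH2 → C:1 H:2 I:1
  CH(F) → C:1 H:1 F:1
  CH3 → C:1 H:3
Element totals:
  C: 3
  H: 6
  F: 1
  I: 1
Molecular formula: C3H6FI.
DoU = (2C + 2 + N − H − X) / 2 = (2·3 + 2 + 0 − 6 − 2) / 2 = 0.

0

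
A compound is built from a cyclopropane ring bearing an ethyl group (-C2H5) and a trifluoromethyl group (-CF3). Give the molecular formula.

Atom tally by fragment:
  cyclopropane ring core → C:3 H:6
  (− 2 ring H displaced by substituents)
  + C2H5 → C:2 H:5
  + CF3 → C:1 F:3
Element totals:
  C: 6
  H: 9
  F: 3

C6H9F3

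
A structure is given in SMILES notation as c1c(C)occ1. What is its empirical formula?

C5H6O

Atom tally by fragment:
  furan ring core → C:4 H:4 O:1
  (− 1 ring H displaced by substituents)
  + CH3 → C:1 H:3
Element totals:
  C: 5
  H: 6
  O: 1
Molecular formula: C5H6O.
gcd of subscripts (5, 6, 1) = 1, so the empirical formula equals the molecular formula.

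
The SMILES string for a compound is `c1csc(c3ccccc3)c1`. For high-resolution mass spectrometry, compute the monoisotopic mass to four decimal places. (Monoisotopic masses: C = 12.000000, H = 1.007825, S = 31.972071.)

Atom tally by fragment:
  thiophene ring core → C:4 H:4 S:1
  (− 1 ring H displaced by substituents)
  + C6H5 → C:6 H:5
Element totals:
  C: 10
  H: 8
  S: 1
Molecular formula: C10H8S.
  M = 10(12.0) + 8(1.007825) + 31.972071
    = 120.000000 + 8.062600 + 31.972071 = 160.034671

160.0347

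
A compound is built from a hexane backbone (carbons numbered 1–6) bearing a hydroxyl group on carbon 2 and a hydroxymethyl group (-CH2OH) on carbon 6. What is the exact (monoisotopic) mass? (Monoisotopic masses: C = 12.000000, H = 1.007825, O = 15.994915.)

132.1150

Atom tally by fragment:
  CH3 → C:1 H:3
  CH(OH) → C:1 H:2 O:1
  CH2 → C:1 H:2
  CH2 → C:1 H:2
  CH2 → C:1 H:2
  CH2CH2OH → C:2 H:5 O:1
Element totals:
  C: 7
  H: 16
  O: 2
Molecular formula: C7H16O2.
  M = 7(12.0) + 16(1.007825) + 2(15.994915)
    = 84.000000 + 16.125200 + 31.989830 = 132.115030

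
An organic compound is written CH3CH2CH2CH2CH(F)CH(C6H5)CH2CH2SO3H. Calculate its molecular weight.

288.38 g/mol

Atom tally by fragment:
  CH3 → C:1 H:3
  CH2 → C:1 H:2
  CH2 → C:1 H:2
  CH2 → C:1 H:2
  CH(F) → C:1 H:1 F:1
  CH(C6H5) → C:7 H:6
  CH2 → C:1 H:2
  CH2SO3H → C:1 H:3 S:1 O:3
Element totals:
  C: 14
  H: 21
  F: 1
  O: 3
  S: 1
Molecular formula: C14H21FO3S.
  M = 14(12.011) + 21(1.008) + 18.998 + 3(15.999) + 32.06
    = 168.154 + 21.168 + 18.998 + 47.997 + 32.060 = 288.377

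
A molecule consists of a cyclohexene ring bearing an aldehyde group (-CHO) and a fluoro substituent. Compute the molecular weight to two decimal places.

128.15 g/mol

Atom tally by fragment:
  cyclohexene ring core → C:6 H:10
  (− 2 ring H displaced by substituents)
  + CHO → C:1 H:1 O:1
  + F → F:1
Element totals:
  C: 7
  H: 9
  F: 1
  O: 1
Molecular formula: C7H9FO.
  M = 7(12.011) + 9(1.008) + 18.998 + 15.999
    = 84.077 + 9.072 + 18.998 + 15.999 = 128.146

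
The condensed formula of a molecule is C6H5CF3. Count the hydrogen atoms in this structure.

Element totals:
  C: 7
  H: 5
  F: 3

5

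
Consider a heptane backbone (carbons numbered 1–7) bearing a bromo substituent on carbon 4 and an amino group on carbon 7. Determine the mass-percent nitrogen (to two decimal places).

7.22%

Atom tally by fragment:
  CH3 → C:1 H:3
  CH2 → C:1 H:2
  CH2 → C:1 H:2
  CH(Br) → C:1 H:1 Br:1
  CH2 → C:1 H:2
  CH2 → C:1 H:2
  CH2NH2 → C:1 H:4 N:1
Element totals:
  C: 7
  H: 16
  Br: 1
  N: 1
Molecular formula: C7H16BrN.
Molar mass = 194.116 g/mol.
Mass from N: 1 × 14.007 = 14.007 g/mol.
%N = 14.007 / 194.116 × 100 = 7.22%.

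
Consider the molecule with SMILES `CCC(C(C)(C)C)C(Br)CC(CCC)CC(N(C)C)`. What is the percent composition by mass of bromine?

23.90%

Atom tally by fragment:
  CH3 → C:1 H:3
  CH2 → C:1 H:2
  CH(C(CH3)3) → C:5 H:10
  CH(Br) → C:1 H:1 Br:1
  CH2 → C:1 H:2
  CH(CH2CH2CH3) → C:4 H:8
  CH2 → C:1 H:2
  CH2N(CH3)2 → C:3 H:8 N:1
Element totals:
  C: 17
  H: 36
  Br: 1
  N: 1
Molecular formula: C17H36BrN.
Molar mass = 334.386 g/mol.
Mass from Br: 1 × 79.904 = 79.904 g/mol.
%Br = 79.904 / 334.386 × 100 = 23.90%.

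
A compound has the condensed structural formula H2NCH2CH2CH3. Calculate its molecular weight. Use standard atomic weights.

59.11 g/mol

Atom tally by fragment:
  H2NCH2 → C:1 H:4 N:1
  CH2 → C:1 H:2
  CH3 → C:1 H:3
Element totals:
  C: 3
  H: 9
  N: 1
Molecular formula: C3H9N.
  M = 3(12.011) + 9(1.008) + 14.007
    = 36.033 + 9.072 + 14.007 = 59.112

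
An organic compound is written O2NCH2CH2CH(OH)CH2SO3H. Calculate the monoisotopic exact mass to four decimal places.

Element totals:
  C: 4
  H: 9
  N: 1
  O: 6
  S: 1
Molecular formula: C4H9NO6S.
  M = 4(12.0) + 9(1.007825) + 14.003074 + 6(15.994915) + 31.972071
    = 48.000000 + 9.070425 + 14.003074 + 95.969490 + 31.972071 = 199.015060

199.0151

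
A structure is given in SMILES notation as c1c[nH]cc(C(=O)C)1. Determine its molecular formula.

Atom tally by fragment:
  pyrrole ring core → C:4 H:5 N:1
  (− 1 ring H displaced by substituents)
  + COCH3 → C:2 H:3 O:1
Element totals:
  C: 6
  H: 7
  N: 1
  O: 1

C6H7NO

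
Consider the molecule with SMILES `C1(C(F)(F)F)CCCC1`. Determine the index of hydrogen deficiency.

Atom tally by fragment:
  cyclopentane ring core → C:5 H:10
  (− 1 ring H displaced by substituents)
  + CF3 → C:1 F:3
Element totals:
  C: 6
  H: 9
  F: 3
Molecular formula: C6H9F3.
DoU = (2C + 2 + N − H − X) / 2 = (2·6 + 2 + 0 − 9 − 3) / 2 = 1.

1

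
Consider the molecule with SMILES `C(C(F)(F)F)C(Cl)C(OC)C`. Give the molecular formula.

C6H10ClF3O

Atom tally by fragment:
  F3CCH2 → C:2 H:2 F:3
  CH(Cl) → C:1 H:1 Cl:1
  CH(OCH3) → C:2 H:4 O:1
  CH3 → C:1 H:3
Element totals:
  C: 6
  H: 10
  Cl: 1
  F: 3
  O: 1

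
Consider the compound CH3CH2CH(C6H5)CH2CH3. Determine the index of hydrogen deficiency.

4

Atom tally by fragment:
  CH3 → C:1 H:3
  CH2 → C:1 H:2
  CH(C6H5) → C:7 H:6
  CH2 → C:1 H:2
  CH3 → C:1 H:3
Element totals:
  C: 11
  H: 16
Molecular formula: C11H16.
DoU = (2C + 2 + N − H − X) / 2 = (2·11 + 2 + 0 − 16 − 0) / 2 = 4.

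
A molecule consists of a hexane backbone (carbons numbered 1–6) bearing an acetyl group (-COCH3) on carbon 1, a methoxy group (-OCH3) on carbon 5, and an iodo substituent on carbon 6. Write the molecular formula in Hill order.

Atom tally by fragment:
  CH3COCH2 → C:3 H:5 O:1
  CH2 → C:1 H:2
  CH2 → C:1 H:2
  CH2 → C:1 H:2
  CH(OCH3) → C:2 H:4 O:1
  CH2I → C:1 H:2 I:1
Element totals:
  C: 9
  H: 17
  I: 1
  O: 2

C9H17IO2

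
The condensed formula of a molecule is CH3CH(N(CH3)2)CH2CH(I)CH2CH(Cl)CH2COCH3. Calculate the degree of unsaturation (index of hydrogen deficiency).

1

Element totals:
  C: 11
  H: 21
  Cl: 1
  I: 1
  N: 1
  O: 1
Molecular formula: C11H21ClINO.
DoU = (2C + 2 + N − H − X) / 2 = (2·11 + 2 + 1 − 21 − 2) / 2 = 1.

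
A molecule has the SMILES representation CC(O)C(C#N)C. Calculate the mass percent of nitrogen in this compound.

14.13%

Atom tally by fragment:
  CH3 → C:1 H:3
  CH(OH) → C:1 H:2 O:1
  CH(CN) → C:2 H:1 N:1
  CH3 → C:1 H:3
Element totals:
  C: 5
  H: 9
  N: 1
  O: 1
Molecular formula: C5H9NO.
Molar mass = 99.133 g/mol.
Mass from N: 1 × 14.007 = 14.007 g/mol.
%N = 14.007 / 99.133 × 100 = 14.13%.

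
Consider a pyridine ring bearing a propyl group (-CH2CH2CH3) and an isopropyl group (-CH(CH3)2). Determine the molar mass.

163.26 g/mol

Atom tally by fragment:
  pyridine ring core → C:5 H:5 N:1
  (− 2 ring H displaced by substituents)
  + CH2CH2CH3 → C:3 H:7
  + CH(CH3)2 → C:3 H:7
Element totals:
  C: 11
  H: 17
  N: 1
Molecular formula: C11H17N.
  M = 11(12.011) + 17(1.008) + 14.007
    = 132.121 + 17.136 + 14.007 = 163.264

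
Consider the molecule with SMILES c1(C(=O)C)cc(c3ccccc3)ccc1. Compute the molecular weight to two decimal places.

196.25 g/mol

Atom tally by fragment:
  benzene ring core → C:6 H:6
  (− 2 ring H displaced by substituents)
  + COCH3 → C:2 H:3 O:1
  + C6H5 → C:6 H:5
Element totals:
  C: 14
  H: 12
  O: 1
Molecular formula: C14H12O.
  M = 14(12.011) + 12(1.008) + 15.999
    = 168.154 + 12.096 + 15.999 = 196.249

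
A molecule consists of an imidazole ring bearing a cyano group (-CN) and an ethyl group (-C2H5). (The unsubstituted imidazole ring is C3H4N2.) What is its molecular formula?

C6H7N3

Atom tally by fragment:
  imidazole ring core → C:3 H:4 N:2
  (− 2 ring H displaced by substituents)
  + CN → C:1 N:1
  + C2H5 → C:2 H:5
Element totals:
  C: 6
  H: 7
  N: 3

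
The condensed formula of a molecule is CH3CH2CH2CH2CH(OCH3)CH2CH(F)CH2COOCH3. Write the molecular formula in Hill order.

C11H21FO3

Element totals:
  C: 11
  H: 21
  F: 1
  O: 3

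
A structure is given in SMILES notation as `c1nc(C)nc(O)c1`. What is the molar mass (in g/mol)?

110.12 g/mol

Atom tally by fragment:
  pyrimidine ring core → C:4 H:4 N:2
  (− 2 ring H displaced by substituents)
  + CH3 → C:1 H:3
  + OH → O:1 H:1
Element totals:
  C: 5
  H: 6
  N: 2
  O: 1
Molecular formula: C5H6N2O.
  M = 5(12.011) + 6(1.008) + 2(14.007) + 15.999
    = 60.055 + 6.048 + 28.014 + 15.999 = 110.116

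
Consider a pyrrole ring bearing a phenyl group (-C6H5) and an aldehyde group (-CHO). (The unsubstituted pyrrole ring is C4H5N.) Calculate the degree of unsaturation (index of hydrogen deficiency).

8

Atom tally by fragment:
  pyrrole ring core → C:4 H:5 N:1
  (− 2 ring H displaced by substituents)
  + C6H5 → C:6 H:5
  + CHO → C:1 H:1 O:1
Element totals:
  C: 11
  H: 9
  N: 1
  O: 1
Molecular formula: C11H9NO.
DoU = (2C + 2 + N − H − X) / 2 = (2·11 + 2 + 1 − 9 − 0) / 2 = 8.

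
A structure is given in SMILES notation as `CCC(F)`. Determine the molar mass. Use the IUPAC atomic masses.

62.09 g/mol

Atom tally by fragment:
  CH3 → C:1 H:3
  CH2 → C:1 H:2
  CH2F → C:1 H:2 F:1
Element totals:
  C: 3
  H: 7
  F: 1
Molecular formula: C3H7F.
  M = 3(12.011) + 7(1.008) + 18.998
    = 36.033 + 7.056 + 18.998 = 62.087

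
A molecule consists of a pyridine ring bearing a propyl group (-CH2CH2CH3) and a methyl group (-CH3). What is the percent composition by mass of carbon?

79.95%

Atom tally by fragment:
  pyridine ring core → C:5 H:5 N:1
  (− 2 ring H displaced by substituents)
  + CH2CH2CH3 → C:3 H:7
  + CH3 → C:1 H:3
Element totals:
  C: 9
  H: 13
  N: 1
Molecular formula: C9H13N.
Molar mass = 135.210 g/mol.
Mass from C: 9 × 12.011 = 108.099 g/mol.
%C = 108.099 / 135.210 × 100 = 79.95%.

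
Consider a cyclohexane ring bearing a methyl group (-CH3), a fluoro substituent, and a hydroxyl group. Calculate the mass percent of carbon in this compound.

63.61%

Atom tally by fragment:
  cyclohexane ring core → C:6 H:12
  (− 3 ring H displaced by substituents)
  + CH3 → C:1 H:3
  + F → F:1
  + OH → O:1 H:1
Element totals:
  C: 7
  H: 13
  F: 1
  O: 1
Molecular formula: C7H13FO.
Molar mass = 132.178 g/mol.
Mass from C: 7 × 12.011 = 84.077 g/mol.
%C = 84.077 / 132.178 × 100 = 63.61%.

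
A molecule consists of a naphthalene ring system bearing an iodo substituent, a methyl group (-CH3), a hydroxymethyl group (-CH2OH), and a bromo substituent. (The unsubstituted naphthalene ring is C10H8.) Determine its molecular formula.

Atom tally by fragment:
  naphthalene ring system core → C:10 H:8
  (− 4 ring H displaced by substituents)
  + I → I:1
  + CH3 → C:1 H:3
  + CH2OH → C:1 H:3 O:1
  + Br → Br:1
Element totals:
  C: 12
  H: 10
  Br: 1
  I: 1
  O: 1

C12H10BrIO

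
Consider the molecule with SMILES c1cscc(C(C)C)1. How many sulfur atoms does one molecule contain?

Atom tally by fragment:
  thiophene ring core → C:4 H:4 S:1
  (− 1 ring H displaced by substituents)
  + CH(CH3)2 → C:3 H:7
Element totals:
  C: 7
  H: 10
  S: 1

1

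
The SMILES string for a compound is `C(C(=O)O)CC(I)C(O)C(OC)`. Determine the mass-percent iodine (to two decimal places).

44.05%

Atom tally by fragment:
  HOOCCH2 → C:2 H:3 O:2
  CH2 → C:1 H:2
  CH(I) → C:1 H:1 I:1
  CH(OH) → C:1 H:2 O:1
  CH2OCH3 → C:2 H:5 O:1
Element totals:
  C: 7
  H: 13
  I: 1
  O: 4
Molecular formula: C7H13IO4.
Molar mass = 288.081 g/mol.
Mass from I: 1 × 126.904 = 126.904 g/mol.
%I = 126.904 / 288.081 × 100 = 44.05%.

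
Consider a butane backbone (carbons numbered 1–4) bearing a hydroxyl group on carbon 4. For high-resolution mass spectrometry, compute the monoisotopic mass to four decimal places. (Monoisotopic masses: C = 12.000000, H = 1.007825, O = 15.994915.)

Atom tally by fragment:
  CH3 → C:1 H:3
  CH2 → C:1 H:2
  CH2 → C:1 H:2
  CH2OH → C:1 H:3 O:1
Element totals:
  C: 4
  H: 10
  O: 1
Molecular formula: C4H10O.
  M = 4(12.0) + 10(1.007825) + 15.994915
    = 48.000000 + 10.078250 + 15.994915 = 74.073165

74.0732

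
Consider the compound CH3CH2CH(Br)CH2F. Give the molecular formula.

C4H8BrF

Element totals:
  C: 4
  H: 8
  Br: 1
  F: 1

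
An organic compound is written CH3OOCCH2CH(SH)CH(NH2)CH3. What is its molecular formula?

Atom tally by fragment:
  CH3OOCCH2 → C:3 H:5 O:2
  CH(SH) → C:1 H:2 S:1
  CH(NH2) → C:1 H:3 N:1
  CH3 → C:1 H:3
Element totals:
  C: 6
  H: 13
  N: 1
  O: 2
  S: 1

C6H13NO2S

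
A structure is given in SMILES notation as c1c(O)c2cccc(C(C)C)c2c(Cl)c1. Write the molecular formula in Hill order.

C13H13ClO

Atom tally by fragment:
  naphthalene ring system core → C:10 H:8
  (− 3 ring H displaced by substituents)
  + OH → O:1 H:1
  + CH(CH3)2 → C:3 H:7
  + Cl → Cl:1
Element totals:
  C: 13
  H: 13
  Cl: 1
  O: 1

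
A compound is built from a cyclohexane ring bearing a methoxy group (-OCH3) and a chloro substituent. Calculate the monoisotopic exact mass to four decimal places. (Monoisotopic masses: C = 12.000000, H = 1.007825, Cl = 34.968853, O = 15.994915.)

148.0655

Atom tally by fragment:
  cyclohexane ring core → C:6 H:12
  (− 2 ring H displaced by substituents)
  + OCH3 → C:1 H:3 O:1
  + Cl → Cl:1
Element totals:
  C: 7
  H: 13
  Cl: 1
  O: 1
Molecular formula: C7H13ClO.
  M = 7(12.0) + 13(1.007825) + 34.968853 + 15.994915
    = 84.000000 + 13.101725 + 34.968853 + 15.994915 = 148.065493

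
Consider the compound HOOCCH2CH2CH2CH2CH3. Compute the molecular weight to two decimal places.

116.16 g/mol

Element totals:
  C: 6
  H: 12
  O: 2
Molecular formula: C6H12O2.
  M = 6(12.011) + 12(1.008) + 2(15.999)
    = 72.066 + 12.096 + 31.998 = 116.160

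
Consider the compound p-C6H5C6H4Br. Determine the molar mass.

Atom tally by fragment:
  benzene ring core → C:6 H:6
  (− 2 ring H displaced by substituents)
  + C6H5 → C:6 H:5
  + Br → Br:1
Element totals:
  C: 12
  H: 9
  Br: 1
Molecular formula: C12H9Br.
  M = 12(12.011) + 9(1.008) + 79.904
    = 144.132 + 9.072 + 79.904 = 233.108

233.11 g/mol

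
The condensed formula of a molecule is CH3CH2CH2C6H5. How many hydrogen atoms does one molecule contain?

Atom tally by fragment:
  CH3 → C:1 H:3
  CH2 → C:1 H:2
  CH2C6H5 → C:7 H:7
Element totals:
  C: 9
  H: 12

12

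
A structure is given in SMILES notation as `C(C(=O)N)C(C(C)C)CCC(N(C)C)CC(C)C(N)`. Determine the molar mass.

271.45 g/mol

Atom tally by fragment:
  H2NOCCH2 → C:2 H:4 O:1 N:1
  CH(CH(CH3)2) → C:4 H:8
  CH2 → C:1 H:2
  CH2 → C:1 H:2
  CH(N(CH3)2) → C:3 H:7 N:1
  CH2 → C:1 H:2
  CH(CH3) → C:2 H:4
  CH2NH2 → C:1 H:4 N:1
Element totals:
  C: 15
  H: 33
  N: 3
  O: 1
Molecular formula: C15H33N3O.
  M = 15(12.011) + 33(1.008) + 3(14.007) + 15.999
    = 180.165 + 33.264 + 42.021 + 15.999 = 271.449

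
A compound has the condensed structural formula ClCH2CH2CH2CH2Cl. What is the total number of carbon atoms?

Atom tally by fragment:
  ClCH2 → C:1 H:2 Cl:1
  CH2 → C:1 H:2
  CH2 → C:1 H:2
  CH2Cl → C:1 H:2 Cl:1
Element totals:
  C: 4
  H: 8
  Cl: 2

4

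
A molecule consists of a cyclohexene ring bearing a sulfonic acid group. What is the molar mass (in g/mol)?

Atom tally by fragment:
  cyclohexene ring core → C:6 H:10
  (− 1 ring H displaced by substituents)
  + SO3H → S:1 O:3 H:1
Element totals:
  C: 6
  H: 10
  O: 3
  S: 1
Molecular formula: C6H10O3S.
  M = 6(12.011) + 10(1.008) + 3(15.999) + 32.06
    = 72.066 + 10.080 + 47.997 + 32.060 = 162.203

162.20 g/mol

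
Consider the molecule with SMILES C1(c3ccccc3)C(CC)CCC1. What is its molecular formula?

C13H18

Atom tally by fragment:
  cyclopentane ring core → C:5 H:10
  (− 2 ring H displaced by substituents)
  + C6H5 → C:6 H:5
  + C2H5 → C:2 H:5
Element totals:
  C: 13
  H: 18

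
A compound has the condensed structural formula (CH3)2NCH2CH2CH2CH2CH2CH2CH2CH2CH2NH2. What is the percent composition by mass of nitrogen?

Element totals:
  C: 11
  H: 26
  N: 2
Molecular formula: C11H26N2.
Molar mass = 186.343 g/mol.
Mass from N: 2 × 14.007 = 28.014 g/mol.
%N = 28.014 / 186.343 × 100 = 15.03%.

15.03%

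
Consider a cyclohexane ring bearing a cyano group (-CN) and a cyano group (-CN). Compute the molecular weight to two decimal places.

134.18 g/mol

Atom tally by fragment:
  cyclohexane ring core → C:6 H:12
  (− 2 ring H displaced by substituents)
  + CN → C:1 N:1
  + CN → C:1 N:1
Element totals:
  C: 8
  H: 10
  N: 2
Molecular formula: C8H10N2.
  M = 8(12.011) + 10(1.008) + 2(14.007)
    = 96.088 + 10.080 + 28.014 = 134.182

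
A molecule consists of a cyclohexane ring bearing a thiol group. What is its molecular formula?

Atom tally by fragment:
  cyclohexane ring core → C:6 H:12
  (− 1 ring H displaced by substituents)
  + SH → S:1 H:1
Element totals:
  C: 6
  H: 12
  S: 1

C6H12S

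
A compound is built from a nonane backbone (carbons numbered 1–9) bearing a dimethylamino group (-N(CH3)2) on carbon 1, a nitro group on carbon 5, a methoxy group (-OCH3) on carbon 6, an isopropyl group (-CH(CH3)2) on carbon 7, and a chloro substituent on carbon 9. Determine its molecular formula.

C15H31ClN2O3

Atom tally by fragment:
  (CH3)2NCH2 → C:3 H:8 N:1
  CH2 → C:1 H:2
  CH2 → C:1 H:2
  CH2 → C:1 H:2
  CH(NO2) → C:1 H:1 N:1 O:2
  CH(OCH3) → C:2 H:4 O:1
  CH(CH(CH3)2) → C:4 H:8
  CH2 → C:1 H:2
  CH2Cl → C:1 H:2 Cl:1
Element totals:
  C: 15
  H: 31
  Cl: 1
  N: 2
  O: 3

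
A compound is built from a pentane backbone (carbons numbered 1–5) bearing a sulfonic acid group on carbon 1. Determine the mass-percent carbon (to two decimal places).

Atom tally by fragment:
  HO3SCH2 → C:1 H:3 S:1 O:3
  CH2 → C:1 H:2
  CH2 → C:1 H:2
  CH2 → C:1 H:2
  CH3 → C:1 H:3
Element totals:
  C: 5
  H: 12
  O: 3
  S: 1
Molecular formula: C5H12O3S.
Molar mass = 152.208 g/mol.
Mass from C: 5 × 12.011 = 60.055 g/mol.
%C = 60.055 / 152.208 × 100 = 39.46%.

39.46%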